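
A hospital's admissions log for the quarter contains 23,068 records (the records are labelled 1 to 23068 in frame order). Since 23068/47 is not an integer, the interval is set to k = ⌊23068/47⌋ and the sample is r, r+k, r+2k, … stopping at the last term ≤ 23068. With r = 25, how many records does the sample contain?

48

k = ⌊23068/47⌋ = 490
Achieved size = ⌊(23068 − 25)/490⌋ + 1 = ⌊23043/490⌋ + 1 = 47 + 1 = 48
(last selection: 25 + 47×490 = 23055 ≤ 23068; next would be 23545 > 23068)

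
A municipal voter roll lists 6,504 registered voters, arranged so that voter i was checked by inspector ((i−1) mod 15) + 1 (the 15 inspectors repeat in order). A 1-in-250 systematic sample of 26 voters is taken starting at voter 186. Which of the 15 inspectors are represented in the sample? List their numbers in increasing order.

1, 6, 11

Consecutive selections differ by k = 250, so their inspector numbers differ by 250 mod 15 = 10.
gcd(250, 15) = 5, so the sample visits 15/5 = 3 distinct residues mod 15.
Start 186 is inspector 6; the inspectors hit are 1, 6, 11.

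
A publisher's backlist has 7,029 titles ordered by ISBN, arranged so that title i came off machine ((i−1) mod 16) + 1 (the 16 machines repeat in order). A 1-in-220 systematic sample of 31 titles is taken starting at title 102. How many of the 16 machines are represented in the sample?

4

Consecutive selections differ by k = 220, so their machine numbers differ by 220 mod 16 = 12.
gcd(220, 16) = 4, so the sample visits 16/4 = 4 distinct residues mod 16.
Start 102 is machine 6; the machines hit are 2, 6, 10, 14.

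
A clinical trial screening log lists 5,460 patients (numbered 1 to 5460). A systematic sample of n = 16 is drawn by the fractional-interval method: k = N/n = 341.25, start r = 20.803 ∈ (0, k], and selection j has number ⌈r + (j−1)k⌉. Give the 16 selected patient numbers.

j=1: r + 0k = 20.803 → ⌈·⌉ = 21
j=2: r + 1k = 362.053 → ⌈·⌉ = 363
j=3: r + 2k = 703.303 → ⌈·⌉ = 704
j=4: r + 3k = 1044.553 → ⌈·⌉ = 1045
j=5: r + 4k = 1385.803 → ⌈·⌉ = 1386
j=6: r + 5k = 1727.053 → ⌈·⌉ = 1728
j=7: r + 6k = 2068.303 → ⌈·⌉ = 2069
j=8: r + 7k = 2409.553 → ⌈·⌉ = 2410
j=9: r + 8k = 2750.803 → ⌈·⌉ = 2751
j=10: r + 9k = 3092.053 → ⌈·⌉ = 3093
j=11: r + 10k = 3433.303 → ⌈·⌉ = 3434
j=12: r + 11k = 3774.553 → ⌈·⌉ = 3775
j=13: r + 12k = 4115.803 → ⌈·⌉ = 4116
j=14: r + 13k = 4457.053 → ⌈·⌉ = 4458
j=15: r + 14k = 4798.303 → ⌈·⌉ = 4799
j=16: r + 15k = 5139.553 → ⌈·⌉ = 5140

21, 363, 704, 1045, 1386, 1728, 2069, 2410, 2751, 3093, 3434, 3775, 4116, 4458, 4799, 5140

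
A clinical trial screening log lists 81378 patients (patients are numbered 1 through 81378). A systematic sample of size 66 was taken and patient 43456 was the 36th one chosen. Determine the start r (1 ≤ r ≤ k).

301

k = 81378/66 = 1233
r = 43456 − (36−1)×1233 = 43456 − 43155 = 301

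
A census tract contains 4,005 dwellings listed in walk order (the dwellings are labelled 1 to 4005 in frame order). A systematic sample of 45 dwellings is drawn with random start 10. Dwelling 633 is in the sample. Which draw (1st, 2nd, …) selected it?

8

k = 4005/45 = 89
position = (633 − 10)/89 + 1 = 623/89 + 1 = 7 + 1 = 8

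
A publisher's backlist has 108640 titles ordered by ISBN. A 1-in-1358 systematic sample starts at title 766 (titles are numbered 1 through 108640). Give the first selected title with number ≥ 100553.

101258

k = 1358
Steps past start: ⌈(100553 − 766)/1358⌉ = ⌈99787/1358⌉ = 74
Selected title: 766 + 74×1358 = 101258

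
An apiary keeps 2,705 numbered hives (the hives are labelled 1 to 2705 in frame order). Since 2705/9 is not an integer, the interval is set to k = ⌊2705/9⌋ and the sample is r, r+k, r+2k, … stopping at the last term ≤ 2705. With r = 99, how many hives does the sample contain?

9

k = ⌊2705/9⌋ = 300
Achieved size = ⌊(2705 − 99)/300⌋ + 1 = ⌊2606/300⌋ + 1 = 8 + 1 = 9
(last selection: 99 + 8×300 = 2499 ≤ 2705; next would be 2799 > 2705)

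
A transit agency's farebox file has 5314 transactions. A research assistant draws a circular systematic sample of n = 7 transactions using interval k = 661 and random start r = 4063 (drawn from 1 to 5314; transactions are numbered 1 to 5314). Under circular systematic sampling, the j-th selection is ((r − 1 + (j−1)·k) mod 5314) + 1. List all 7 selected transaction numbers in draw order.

Selection 1: 4063
Selection 2: 4063 + 661 = 4724
Selection 3: 4724 + 661 = 5385 → 5385 − 5314 = 71
Selection 4: 71 + 661 = 732
Selection 5: 732 + 661 = 1393
Selection 6: 1393 + 661 = 2054
Selection 7: 2054 + 661 = 2715

4063, 4724, 71, 732, 1393, 2054, 2715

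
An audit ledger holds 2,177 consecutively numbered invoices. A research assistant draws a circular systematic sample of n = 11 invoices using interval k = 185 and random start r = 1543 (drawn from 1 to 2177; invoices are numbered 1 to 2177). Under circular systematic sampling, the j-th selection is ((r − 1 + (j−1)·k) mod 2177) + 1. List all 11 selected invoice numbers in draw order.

Selection 1: 1543
Selection 2: 1543 + 185 = 1728
Selection 3: 1728 + 185 = 1913
Selection 4: 1913 + 185 = 2098
Selection 5: 2098 + 185 = 2283 → 2283 − 2177 = 106
Selection 6: 106 + 185 = 291
Selection 7: 291 + 185 = 476
Selection 8: 476 + 185 = 661
Selection 9: 661 + 185 = 846
Selection 10: 846 + 185 = 1031
Selection 11: 1031 + 185 = 1216

1543, 1728, 1913, 2098, 106, 291, 476, 661, 846, 1031, 1216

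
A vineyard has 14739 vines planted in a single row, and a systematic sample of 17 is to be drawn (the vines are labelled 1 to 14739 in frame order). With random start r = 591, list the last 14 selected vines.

k = N/n = 14739/17 = 867
4th selection = 591 + 3×867 = 3192
5th: 3192 + 867 = 4059
6th: 4059 + 867 = 4926
7th: 4926 + 867 = 5793
8th: 5793 + 867 = 6660
9th: 6660 + 867 = 7527
10th: 7527 + 867 = 8394
11th: 8394 + 867 = 9261
12th: 9261 + 867 = 10128
13th: 10128 + 867 = 10995
14th: 10995 + 867 = 11862
15th: 11862 + 867 = 12729
16th: 12729 + 867 = 13596
17th: 13596 + 867 = 14463

3192, 4059, 4926, 5793, 6660, 7527, 8394, 9261, 10128, 10995, 11862, 12729, 13596, 14463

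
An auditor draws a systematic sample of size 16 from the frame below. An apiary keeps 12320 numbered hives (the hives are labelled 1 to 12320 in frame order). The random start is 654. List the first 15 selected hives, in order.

k = N/n = 12320/16 = 770
hive 1: 654
hive 2: 654 + 770 = 1424
hive 3: 1424 + 770 = 2194
hive 4: 2194 + 770 = 2964
hive 5: 2964 + 770 = 3734
hive 6: 3734 + 770 = 4504
hive 7: 4504 + 770 = 5274
hive 8: 5274 + 770 = 6044
hive 9: 6044 + 770 = 6814
hive 10: 6814 + 770 = 7584
hive 11: 7584 + 770 = 8354
hive 12: 8354 + 770 = 9124
hive 13: 9124 + 770 = 9894
hive 14: 9894 + 770 = 10664
hive 15: 10664 + 770 = 11434

654, 1424, 2194, 2964, 3734, 4504, 5274, 6044, 6814, 7584, 8354, 9124, 9894, 10664, 11434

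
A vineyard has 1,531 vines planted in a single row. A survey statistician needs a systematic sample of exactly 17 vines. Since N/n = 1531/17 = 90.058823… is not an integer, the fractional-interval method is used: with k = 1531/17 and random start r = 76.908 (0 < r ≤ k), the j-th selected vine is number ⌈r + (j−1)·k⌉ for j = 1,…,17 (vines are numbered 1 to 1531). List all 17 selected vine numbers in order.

j=1: r + 0k = 76.908 → ⌈·⌉ = 77
j=2: r + 1k = 166.966823… → ⌈·⌉ = 167
j=3: r + 2k = 257.025647… → ⌈·⌉ = 258
j=4: r + 3k = 347.084470… → ⌈·⌉ = 348
j=5: r + 4k = 437.143294… → ⌈·⌉ = 438
j=6: r + 5k = 527.202117… → ⌈·⌉ = 528
j=7: r + 6k = 617.260941… → ⌈·⌉ = 618
j=8: r + 7k = 707.319764… → ⌈·⌉ = 708
j=9: r + 8k = 797.378588… → ⌈·⌉ = 798
j=10: r + 9k = 887.437411… → ⌈·⌉ = 888
j=11: r + 10k = 977.496235… → ⌈·⌉ = 978
j=12: r + 11k = 1067.555058… → ⌈·⌉ = 1068
j=13: r + 12k = 1157.613882… → ⌈·⌉ = 1158
j=14: r + 13k = 1247.672705… → ⌈·⌉ = 1248
j=15: r + 14k = 1337.731529… → ⌈·⌉ = 1338
j=16: r + 15k = 1427.790352… → ⌈·⌉ = 1428
j=17: r + 16k = 1517.849176… → ⌈·⌉ = 1518

77, 167, 258, 348, 438, 528, 618, 708, 798, 888, 978, 1068, 1158, 1248, 1338, 1428, 1518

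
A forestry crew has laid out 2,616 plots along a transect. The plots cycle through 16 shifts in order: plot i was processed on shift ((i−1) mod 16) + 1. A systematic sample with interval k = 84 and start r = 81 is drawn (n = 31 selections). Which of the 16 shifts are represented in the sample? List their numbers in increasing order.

1, 5, 9, 13

Consecutive selections differ by k = 84, so their shift numbers differ by 84 mod 16 = 4.
gcd(84, 16) = 4, so the sample visits 16/4 = 4 distinct residues mod 16.
Start 81 is shift 1; the shifts hit are 1, 5, 9, 13.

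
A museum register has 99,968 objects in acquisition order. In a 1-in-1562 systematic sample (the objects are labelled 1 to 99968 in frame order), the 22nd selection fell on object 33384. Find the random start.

582

k = 1562
r = 33384 − (22−1)×1562 = 33384 − 32802 = 582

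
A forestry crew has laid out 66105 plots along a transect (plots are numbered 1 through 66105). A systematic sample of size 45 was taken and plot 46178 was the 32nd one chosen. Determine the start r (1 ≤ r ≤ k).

639

k = 66105/45 = 1469
r = 46178 − (32−1)×1469 = 46178 − 45539 = 639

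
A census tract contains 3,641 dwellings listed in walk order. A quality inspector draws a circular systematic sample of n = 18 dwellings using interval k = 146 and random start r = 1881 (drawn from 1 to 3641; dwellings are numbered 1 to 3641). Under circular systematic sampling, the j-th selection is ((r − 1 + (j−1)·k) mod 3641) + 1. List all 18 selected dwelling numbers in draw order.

1881, 2027, 2173, 2319, 2465, 2611, 2757, 2903, 3049, 3195, 3341, 3487, 3633, 138, 284, 430, 576, 722

Selection 1: 1881
Selection 2: 1881 + 146 = 2027
Selection 3: 2027 + 146 = 2173
Selection 4: 2173 + 146 = 2319
Selection 5: 2319 + 146 = 2465
Selection 6: 2465 + 146 = 2611
Selection 7: 2611 + 146 = 2757
Selection 8: 2757 + 146 = 2903
Selection 9: 2903 + 146 = 3049
Selection 10: 3049 + 146 = 3195
Selection 11: 3195 + 146 = 3341
Selection 12: 3341 + 146 = 3487
Selection 13: 3487 + 146 = 3633
Selection 14: 3633 + 146 = 3779 → 3779 − 3641 = 138
Selection 15: 138 + 146 = 284
Selection 16: 284 + 146 = 430
Selection 17: 430 + 146 = 576
Selection 18: 576 + 146 = 722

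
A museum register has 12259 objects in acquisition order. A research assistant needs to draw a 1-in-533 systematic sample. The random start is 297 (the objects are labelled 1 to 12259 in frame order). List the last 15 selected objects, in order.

9th selection = 297 + 8×533 = 4561
10th: 4561 + 533 = 5094
11th: 5094 + 533 = 5627
12th: 5627 + 533 = 6160
13th: 6160 + 533 = 6693
14th: 6693 + 533 = 7226
15th: 7226 + 533 = 7759
16th: 7759 + 533 = 8292
17th: 8292 + 533 = 8825
18th: 8825 + 533 = 9358
19th: 9358 + 533 = 9891
20th: 9891 + 533 = 10424
21st: 10424 + 533 = 10957
22nd: 10957 + 533 = 11490
23rd: 11490 + 533 = 12023

4561, 5094, 5627, 6160, 6693, 7226, 7759, 8292, 8825, 9358, 9891, 10424, 10957, 11490, 12023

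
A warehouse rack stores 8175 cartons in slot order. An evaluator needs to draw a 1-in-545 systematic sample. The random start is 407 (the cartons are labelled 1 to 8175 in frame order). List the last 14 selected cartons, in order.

952, 1497, 2042, 2587, 3132, 3677, 4222, 4767, 5312, 5857, 6402, 6947, 7492, 8037

2nd selection = 407 + 1×545 = 952
3rd: 952 + 545 = 1497
4th: 1497 + 545 = 2042
5th: 2042 + 545 = 2587
6th: 2587 + 545 = 3132
7th: 3132 + 545 = 3677
8th: 3677 + 545 = 4222
9th: 4222 + 545 = 4767
10th: 4767 + 545 = 5312
11th: 5312 + 545 = 5857
12th: 5857 + 545 = 6402
13th: 6402 + 545 = 6947
14th: 6947 + 545 = 7492
15th: 7492 + 545 = 8037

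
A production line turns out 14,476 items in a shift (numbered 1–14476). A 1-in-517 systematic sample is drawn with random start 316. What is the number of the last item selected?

14275

k = 517
28th selection = r + (28−1)·k = 316 + 27×517 = 316 + 13959 = 14275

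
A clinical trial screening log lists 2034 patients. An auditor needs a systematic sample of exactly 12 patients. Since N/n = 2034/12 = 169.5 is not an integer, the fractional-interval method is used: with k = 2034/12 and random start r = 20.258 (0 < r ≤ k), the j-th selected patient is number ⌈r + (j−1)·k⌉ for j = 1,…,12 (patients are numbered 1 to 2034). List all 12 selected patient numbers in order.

21, 190, 360, 529, 699, 868, 1038, 1207, 1377, 1546, 1716, 1885

j=1: r + 0k = 20.258 → ⌈·⌉ = 21
j=2: r + 1k = 189.758 → ⌈·⌉ = 190
j=3: r + 2k = 359.258 → ⌈·⌉ = 360
j=4: r + 3k = 528.758 → ⌈·⌉ = 529
j=5: r + 4k = 698.258 → ⌈·⌉ = 699
j=6: r + 5k = 867.758 → ⌈·⌉ = 868
j=7: r + 6k = 1037.258 → ⌈·⌉ = 1038
j=8: r + 7k = 1206.758 → ⌈·⌉ = 1207
j=9: r + 8k = 1376.258 → ⌈·⌉ = 1377
j=10: r + 9k = 1545.758 → ⌈·⌉ = 1546
j=11: r + 10k = 1715.258 → ⌈·⌉ = 1716
j=12: r + 11k = 1884.758 → ⌈·⌉ = 1885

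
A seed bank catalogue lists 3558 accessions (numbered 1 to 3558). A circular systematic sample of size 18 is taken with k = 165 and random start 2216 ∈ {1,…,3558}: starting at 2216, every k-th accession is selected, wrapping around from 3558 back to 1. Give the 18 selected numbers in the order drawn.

Selection 1: 2216
Selection 2: 2216 + 165 = 2381
Selection 3: 2381 + 165 = 2546
Selection 4: 2546 + 165 = 2711
Selection 5: 2711 + 165 = 2876
Selection 6: 2876 + 165 = 3041
Selection 7: 3041 + 165 = 3206
Selection 8: 3206 + 165 = 3371
Selection 9: 3371 + 165 = 3536
Selection 10: 3536 + 165 = 3701 → 3701 − 3558 = 143
Selection 11: 143 + 165 = 308
Selection 12: 308 + 165 = 473
Selection 13: 473 + 165 = 638
Selection 14: 638 + 165 = 803
Selection 15: 803 + 165 = 968
Selection 16: 968 + 165 = 1133
Selection 17: 1133 + 165 = 1298
Selection 18: 1298 + 165 = 1463

2216, 2381, 2546, 2711, 2876, 3041, 3206, 3371, 3536, 143, 308, 473, 638, 803, 968, 1133, 1298, 1463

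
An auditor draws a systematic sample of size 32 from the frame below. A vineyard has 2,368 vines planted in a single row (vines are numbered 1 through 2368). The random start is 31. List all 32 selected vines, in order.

k = N/n = 2368/32 = 74
vine 1: 31
vine 2: 31 + 74 = 105
vine 3: 105 + 74 = 179
vine 4: 179 + 74 = 253
vine 5: 253 + 74 = 327
vine 6: 327 + 74 = 401
vine 7: 401 + 74 = 475
vine 8: 475 + 74 = 549
vine 9: 549 + 74 = 623
vine 10: 623 + 74 = 697
vine 11: 697 + 74 = 771
vine 12: 771 + 74 = 845
vine 13: 845 + 74 = 919
vine 14: 919 + 74 = 993
vine 15: 993 + 74 = 1067
vine 16: 1067 + 74 = 1141
vine 17: 1141 + 74 = 1215
vine 18: 1215 + 74 = 1289
vine 19: 1289 + 74 = 1363
vine 20: 1363 + 74 = 1437
vine 21: 1437 + 74 = 1511
vine 22: 1511 + 74 = 1585
vine 23: 1585 + 74 = 1659
vine 24: 1659 + 74 = 1733
vine 25: 1733 + 74 = 1807
vine 26: 1807 + 74 = 1881
vine 27: 1881 + 74 = 1955
vine 28: 1955 + 74 = 2029
vine 29: 2029 + 74 = 2103
vine 30: 2103 + 74 = 2177
vine 31: 2177 + 74 = 2251
vine 32: 2251 + 74 = 2325

31, 105, 179, 253, 327, 401, 475, 549, 623, 697, 771, 845, 919, 993, 1067, 1141, 1215, 1289, 1363, 1437, 1511, 1585, 1659, 1733, 1807, 1881, 1955, 2029, 2103, 2177, 2251, 2325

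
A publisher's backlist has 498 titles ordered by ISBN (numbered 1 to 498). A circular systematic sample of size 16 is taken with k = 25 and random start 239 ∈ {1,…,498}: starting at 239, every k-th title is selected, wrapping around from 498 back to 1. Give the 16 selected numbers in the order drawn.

Selection 1: 239
Selection 2: 239 + 25 = 264
Selection 3: 264 + 25 = 289
Selection 4: 289 + 25 = 314
Selection 5: 314 + 25 = 339
Selection 6: 339 + 25 = 364
Selection 7: 364 + 25 = 389
Selection 8: 389 + 25 = 414
Selection 9: 414 + 25 = 439
Selection 10: 439 + 25 = 464
Selection 11: 464 + 25 = 489
Selection 12: 489 + 25 = 514 → 514 − 498 = 16
Selection 13: 16 + 25 = 41
Selection 14: 41 + 25 = 66
Selection 15: 66 + 25 = 91
Selection 16: 91 + 25 = 116

239, 264, 289, 314, 339, 364, 389, 414, 439, 464, 489, 16, 41, 66, 91, 116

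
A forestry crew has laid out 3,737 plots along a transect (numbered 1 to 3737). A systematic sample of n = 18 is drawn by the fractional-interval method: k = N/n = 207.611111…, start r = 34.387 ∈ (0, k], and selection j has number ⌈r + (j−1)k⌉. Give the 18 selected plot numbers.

j=1: r + 0k = 34.387 → ⌈·⌉ = 35
j=2: r + 1k = 241.998111… → ⌈·⌉ = 242
j=3: r + 2k = 449.609222… → ⌈·⌉ = 450
j=4: r + 3k = 657.220333… → ⌈·⌉ = 658
j=5: r + 4k = 864.831444… → ⌈·⌉ = 865
j=6: r + 5k = 1072.442555… → ⌈·⌉ = 1073
j=7: r + 6k = 1280.053666… → ⌈·⌉ = 1281
j=8: r + 7k = 1487.664777… → ⌈·⌉ = 1488
j=9: r + 8k = 1695.275888… → ⌈·⌉ = 1696
j=10: r + 9k = 1902.887 → ⌈·⌉ = 1903
j=11: r + 10k = 2110.498111… → ⌈·⌉ = 2111
j=12: r + 11k = 2318.109222… → ⌈·⌉ = 2319
j=13: r + 12k = 2525.720333… → ⌈·⌉ = 2526
j=14: r + 13k = 2733.331444… → ⌈·⌉ = 2734
j=15: r + 14k = 2940.942555… → ⌈·⌉ = 2941
j=16: r + 15k = 3148.553666… → ⌈·⌉ = 3149
j=17: r + 16k = 3356.164777… → ⌈·⌉ = 3357
j=18: r + 17k = 3563.775888… → ⌈·⌉ = 3564

35, 242, 450, 658, 865, 1073, 1281, 1488, 1696, 1903, 2111, 2319, 2526, 2734, 2941, 3149, 3357, 3564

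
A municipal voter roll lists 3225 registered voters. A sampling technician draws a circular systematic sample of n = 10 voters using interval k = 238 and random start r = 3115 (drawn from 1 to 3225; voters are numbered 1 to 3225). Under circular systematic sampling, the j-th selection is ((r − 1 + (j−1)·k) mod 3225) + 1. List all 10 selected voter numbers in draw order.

3115, 128, 366, 604, 842, 1080, 1318, 1556, 1794, 2032

Selection 1: 3115
Selection 2: 3115 + 238 = 3353 → 3353 − 3225 = 128
Selection 3: 128 + 238 = 366
Selection 4: 366 + 238 = 604
Selection 5: 604 + 238 = 842
Selection 6: 842 + 238 = 1080
Selection 7: 1080 + 238 = 1318
Selection 8: 1318 + 238 = 1556
Selection 9: 1556 + 238 = 1794
Selection 10: 1794 + 238 = 2032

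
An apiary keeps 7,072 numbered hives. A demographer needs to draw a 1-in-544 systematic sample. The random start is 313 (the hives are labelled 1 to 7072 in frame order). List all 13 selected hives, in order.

hive 1: 313
hive 2: 313 + 544 = 857
hive 3: 857 + 544 = 1401
hive 4: 1401 + 544 = 1945
hive 5: 1945 + 544 = 2489
hive 6: 2489 + 544 = 3033
hive 7: 3033 + 544 = 3577
hive 8: 3577 + 544 = 4121
hive 9: 4121 + 544 = 4665
hive 10: 4665 + 544 = 5209
hive 11: 5209 + 544 = 5753
hive 12: 5753 + 544 = 6297
hive 13: 6297 + 544 = 6841

313, 857, 1401, 1945, 2489, 3033, 3577, 4121, 4665, 5209, 5753, 6297, 6841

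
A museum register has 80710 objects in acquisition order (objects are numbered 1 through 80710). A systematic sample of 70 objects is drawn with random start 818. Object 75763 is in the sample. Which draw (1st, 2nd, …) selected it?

k = 80710/70 = 1153
position = (75763 − 818)/1153 + 1 = 74945/1153 + 1 = 65 + 1 = 66

66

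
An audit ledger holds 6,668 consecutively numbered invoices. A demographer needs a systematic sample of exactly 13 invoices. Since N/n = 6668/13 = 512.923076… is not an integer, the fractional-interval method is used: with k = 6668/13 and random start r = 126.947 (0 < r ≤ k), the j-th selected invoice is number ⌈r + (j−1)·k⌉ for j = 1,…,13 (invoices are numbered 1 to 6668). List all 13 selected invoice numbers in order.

j=1: r + 0k = 126.947 → ⌈·⌉ = 127
j=2: r + 1k = 639.870076… → ⌈·⌉ = 640
j=3: r + 2k = 1152.793153… → ⌈·⌉ = 1153
j=4: r + 3k = 1665.716230… → ⌈·⌉ = 1666
j=5: r + 4k = 2178.639307… → ⌈·⌉ = 2179
j=6: r + 5k = 2691.562384… → ⌈·⌉ = 2692
j=7: r + 6k = 3204.485461… → ⌈·⌉ = 3205
j=8: r + 7k = 3717.408538… → ⌈·⌉ = 3718
j=9: r + 8k = 4230.331615… → ⌈·⌉ = 4231
j=10: r + 9k = 4743.254692… → ⌈·⌉ = 4744
j=11: r + 10k = 5256.177769… → ⌈·⌉ = 5257
j=12: r + 11k = 5769.100846… → ⌈·⌉ = 5770
j=13: r + 12k = 6282.023923… → ⌈·⌉ = 6283

127, 640, 1153, 1666, 2179, 2692, 3205, 3718, 4231, 4744, 5257, 5770, 6283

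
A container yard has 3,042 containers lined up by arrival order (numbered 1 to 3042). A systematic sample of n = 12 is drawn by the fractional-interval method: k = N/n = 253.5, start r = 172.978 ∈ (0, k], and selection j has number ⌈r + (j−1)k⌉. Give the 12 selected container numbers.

j=1: r + 0k = 172.978 → ⌈·⌉ = 173
j=2: r + 1k = 426.478 → ⌈·⌉ = 427
j=3: r + 2k = 679.978 → ⌈·⌉ = 680
j=4: r + 3k = 933.478 → ⌈·⌉ = 934
j=5: r + 4k = 1186.978 → ⌈·⌉ = 1187
j=6: r + 5k = 1440.478 → ⌈·⌉ = 1441
j=7: r + 6k = 1693.978 → ⌈·⌉ = 1694
j=8: r + 7k = 1947.478 → ⌈·⌉ = 1948
j=9: r + 8k = 2200.978 → ⌈·⌉ = 2201
j=10: r + 9k = 2454.478 → ⌈·⌉ = 2455
j=11: r + 10k = 2707.978 → ⌈·⌉ = 2708
j=12: r + 11k = 2961.478 → ⌈·⌉ = 2962

173, 427, 680, 934, 1187, 1441, 1694, 1948, 2201, 2455, 2708, 2962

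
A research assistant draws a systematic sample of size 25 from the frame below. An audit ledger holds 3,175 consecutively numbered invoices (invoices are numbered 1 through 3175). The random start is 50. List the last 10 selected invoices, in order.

1955, 2082, 2209, 2336, 2463, 2590, 2717, 2844, 2971, 3098

k = N/n = 3175/25 = 127
16th selection = 50 + 15×127 = 1955
17th: 1955 + 127 = 2082
18th: 2082 + 127 = 2209
19th: 2209 + 127 = 2336
20th: 2336 + 127 = 2463
21st: 2463 + 127 = 2590
22nd: 2590 + 127 = 2717
23rd: 2717 + 127 = 2844
24th: 2844 + 127 = 2971
25th: 2971 + 127 = 3098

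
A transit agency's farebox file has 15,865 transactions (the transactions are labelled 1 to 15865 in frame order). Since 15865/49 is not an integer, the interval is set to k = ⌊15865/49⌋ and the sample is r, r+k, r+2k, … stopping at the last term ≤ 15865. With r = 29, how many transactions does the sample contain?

50

k = ⌊15865/49⌋ = 323
Achieved size = ⌊(15865 − 29)/323⌋ + 1 = ⌊15836/323⌋ + 1 = 49 + 1 = 50
(last selection: 29 + 49×323 = 15856 ≤ 15865; next would be 16179 > 15865)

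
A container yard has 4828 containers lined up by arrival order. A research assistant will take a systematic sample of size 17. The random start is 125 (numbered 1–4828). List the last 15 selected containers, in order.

693, 977, 1261, 1545, 1829, 2113, 2397, 2681, 2965, 3249, 3533, 3817, 4101, 4385, 4669

k = N/n = 4828/17 = 284
3rd selection = 125 + 2×284 = 693
4th: 693 + 284 = 977
5th: 977 + 284 = 1261
6th: 1261 + 284 = 1545
7th: 1545 + 284 = 1829
8th: 1829 + 284 = 2113
9th: 2113 + 284 = 2397
10th: 2397 + 284 = 2681
11th: 2681 + 284 = 2965
12th: 2965 + 284 = 3249
13th: 3249 + 284 = 3533
14th: 3533 + 284 = 3817
15th: 3817 + 284 = 4101
16th: 4101 + 284 = 4385
17th: 4385 + 284 = 4669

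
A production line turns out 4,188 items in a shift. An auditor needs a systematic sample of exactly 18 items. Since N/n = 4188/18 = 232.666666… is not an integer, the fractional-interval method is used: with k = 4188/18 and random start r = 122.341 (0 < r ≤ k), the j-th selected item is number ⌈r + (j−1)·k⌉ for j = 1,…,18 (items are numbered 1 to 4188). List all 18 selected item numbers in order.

j=1: r + 0k = 122.341 → ⌈·⌉ = 123
j=2: r + 1k = 355.007666… → ⌈·⌉ = 356
j=3: r + 2k = 587.674333… → ⌈·⌉ = 588
j=4: r + 3k = 820.341 → ⌈·⌉ = 821
j=5: r + 4k = 1053.007666… → ⌈·⌉ = 1054
j=6: r + 5k = 1285.674333… → ⌈·⌉ = 1286
j=7: r + 6k = 1518.341 → ⌈·⌉ = 1519
j=8: r + 7k = 1751.007666… → ⌈·⌉ = 1752
j=9: r + 8k = 1983.674333… → ⌈·⌉ = 1984
j=10: r + 9k = 2216.341 → ⌈·⌉ = 2217
j=11: r + 10k = 2449.007666… → ⌈·⌉ = 2450
j=12: r + 11k = 2681.674333… → ⌈·⌉ = 2682
j=13: r + 12k = 2914.341 → ⌈·⌉ = 2915
j=14: r + 13k = 3147.007666… → ⌈·⌉ = 3148
j=15: r + 14k = 3379.674333… → ⌈·⌉ = 3380
j=16: r + 15k = 3612.341 → ⌈·⌉ = 3613
j=17: r + 16k = 3845.007666… → ⌈·⌉ = 3846
j=18: r + 17k = 4077.674333… → ⌈·⌉ = 4078

123, 356, 588, 821, 1054, 1286, 1519, 1752, 1984, 2217, 2450, 2682, 2915, 3148, 3380, 3613, 3846, 4078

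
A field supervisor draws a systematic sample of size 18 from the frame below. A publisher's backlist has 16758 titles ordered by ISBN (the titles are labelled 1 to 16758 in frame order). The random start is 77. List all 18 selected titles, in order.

77, 1008, 1939, 2870, 3801, 4732, 5663, 6594, 7525, 8456, 9387, 10318, 11249, 12180, 13111, 14042, 14973, 15904

k = N/n = 16758/18 = 931
title 1: 77
title 2: 77 + 931 = 1008
title 3: 1008 + 931 = 1939
title 4: 1939 + 931 = 2870
title 5: 2870 + 931 = 3801
title 6: 3801 + 931 = 4732
title 7: 4732 + 931 = 5663
title 8: 5663 + 931 = 6594
title 9: 6594 + 931 = 7525
title 10: 7525 + 931 = 8456
title 11: 8456 + 931 = 9387
title 12: 9387 + 931 = 10318
title 13: 10318 + 931 = 11249
title 14: 11249 + 931 = 12180
title 15: 12180 + 931 = 13111
title 16: 13111 + 931 = 14042
title 17: 14042 + 931 = 14973
title 18: 14973 + 931 = 15904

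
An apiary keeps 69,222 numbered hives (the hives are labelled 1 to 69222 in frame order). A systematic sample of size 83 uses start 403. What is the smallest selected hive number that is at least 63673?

63787

k = 69222/83 = 834
Steps past start: ⌈(63673 − 403)/834⌉ = ⌈63270/834⌉ = 76
Selected hive: 403 + 76×834 = 63787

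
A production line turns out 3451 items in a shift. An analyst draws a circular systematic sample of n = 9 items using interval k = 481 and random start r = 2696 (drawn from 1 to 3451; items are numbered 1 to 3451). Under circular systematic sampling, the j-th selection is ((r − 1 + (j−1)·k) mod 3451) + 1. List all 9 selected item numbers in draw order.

Selection 1: 2696
Selection 2: 2696 + 481 = 3177
Selection 3: 3177 + 481 = 3658 → 3658 − 3451 = 207
Selection 4: 207 + 481 = 688
Selection 5: 688 + 481 = 1169
Selection 6: 1169 + 481 = 1650
Selection 7: 1650 + 481 = 2131
Selection 8: 2131 + 481 = 2612
Selection 9: 2612 + 481 = 3093

2696, 3177, 207, 688, 1169, 1650, 2131, 2612, 3093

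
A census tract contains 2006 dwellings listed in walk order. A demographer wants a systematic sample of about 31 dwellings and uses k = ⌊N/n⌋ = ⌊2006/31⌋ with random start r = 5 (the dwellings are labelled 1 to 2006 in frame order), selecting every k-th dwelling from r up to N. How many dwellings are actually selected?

32

k = ⌊2006/31⌋ = 64
Achieved size = ⌊(2006 − 5)/64⌋ + 1 = ⌊2001/64⌋ + 1 = 31 + 1 = 32
(last selection: 5 + 31×64 = 1989 ≤ 2006; next would be 2053 > 2006)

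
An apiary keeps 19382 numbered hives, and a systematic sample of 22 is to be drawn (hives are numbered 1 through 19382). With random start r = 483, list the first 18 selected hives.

483, 1364, 2245, 3126, 4007, 4888, 5769, 6650, 7531, 8412, 9293, 10174, 11055, 11936, 12817, 13698, 14579, 15460

k = N/n = 19382/22 = 881
hive 1: 483
hive 2: 483 + 881 = 1364
hive 3: 1364 + 881 = 2245
hive 4: 2245 + 881 = 3126
hive 5: 3126 + 881 = 4007
hive 6: 4007 + 881 = 4888
hive 7: 4888 + 881 = 5769
hive 8: 5769 + 881 = 6650
hive 9: 6650 + 881 = 7531
hive 10: 7531 + 881 = 8412
hive 11: 8412 + 881 = 9293
hive 12: 9293 + 881 = 10174
hive 13: 10174 + 881 = 11055
hive 14: 11055 + 881 = 11936
hive 15: 11936 + 881 = 12817
hive 16: 12817 + 881 = 13698
hive 17: 13698 + 881 = 14579
hive 18: 14579 + 881 = 15460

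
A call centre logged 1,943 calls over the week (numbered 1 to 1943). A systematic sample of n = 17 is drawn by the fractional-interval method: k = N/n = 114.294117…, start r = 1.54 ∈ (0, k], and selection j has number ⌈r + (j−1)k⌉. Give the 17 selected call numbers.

2, 116, 231, 345, 459, 574, 688, 802, 916, 1031, 1145, 1259, 1374, 1488, 1602, 1716, 1831

j=1: r + 0k = 1.54 → ⌈·⌉ = 2
j=2: r + 1k = 115.834117… → ⌈·⌉ = 116
j=3: r + 2k = 230.128235… → ⌈·⌉ = 231
j=4: r + 3k = 344.422352… → ⌈·⌉ = 345
j=5: r + 4k = 458.716470… → ⌈·⌉ = 459
j=6: r + 5k = 573.010588… → ⌈·⌉ = 574
j=7: r + 6k = 687.304705… → ⌈·⌉ = 688
j=8: r + 7k = 801.598823… → ⌈·⌉ = 802
j=9: r + 8k = 915.892941… → ⌈·⌉ = 916
j=10: r + 9k = 1030.187058… → ⌈·⌉ = 1031
j=11: r + 10k = 1144.481176… → ⌈·⌉ = 1145
j=12: r + 11k = 1258.775294… → ⌈·⌉ = 1259
j=13: r + 12k = 1373.069411… → ⌈·⌉ = 1374
j=14: r + 13k = 1487.363529… → ⌈·⌉ = 1488
j=15: r + 14k = 1601.657647… → ⌈·⌉ = 1602
j=16: r + 15k = 1715.951764… → ⌈·⌉ = 1716
j=17: r + 16k = 1830.245882… → ⌈·⌉ = 1831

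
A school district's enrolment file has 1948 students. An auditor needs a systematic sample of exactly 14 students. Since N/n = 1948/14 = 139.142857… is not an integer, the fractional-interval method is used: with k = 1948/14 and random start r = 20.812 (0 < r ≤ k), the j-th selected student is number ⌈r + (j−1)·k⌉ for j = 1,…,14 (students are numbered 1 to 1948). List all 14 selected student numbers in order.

j=1: r + 0k = 20.812 → ⌈·⌉ = 21
j=2: r + 1k = 159.954857… → ⌈·⌉ = 160
j=3: r + 2k = 299.097714… → ⌈·⌉ = 300
j=4: r + 3k = 438.240571… → ⌈·⌉ = 439
j=5: r + 4k = 577.383428… → ⌈·⌉ = 578
j=6: r + 5k = 716.526285… → ⌈·⌉ = 717
j=7: r + 6k = 855.669142… → ⌈·⌉ = 856
j=8: r + 7k = 994.812 → ⌈·⌉ = 995
j=9: r + 8k = 1133.954857… → ⌈·⌉ = 1134
j=10: r + 9k = 1273.097714… → ⌈·⌉ = 1274
j=11: r + 10k = 1412.240571… → ⌈·⌉ = 1413
j=12: r + 11k = 1551.383428… → ⌈·⌉ = 1552
j=13: r + 12k = 1690.526285… → ⌈·⌉ = 1691
j=14: r + 13k = 1829.669142… → ⌈·⌉ = 1830

21, 160, 300, 439, 578, 717, 856, 995, 1134, 1274, 1413, 1552, 1691, 1830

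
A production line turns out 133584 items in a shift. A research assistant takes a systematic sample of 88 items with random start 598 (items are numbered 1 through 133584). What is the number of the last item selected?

132664

k = 133584/88 = 1518
88th selection = r + (88−1)·k = 598 + 87×1518 = 598 + 132066 = 132664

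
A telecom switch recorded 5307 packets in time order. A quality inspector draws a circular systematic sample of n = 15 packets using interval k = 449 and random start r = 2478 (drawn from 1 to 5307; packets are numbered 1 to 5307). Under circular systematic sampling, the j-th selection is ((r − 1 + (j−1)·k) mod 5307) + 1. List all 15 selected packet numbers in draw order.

2478, 2927, 3376, 3825, 4274, 4723, 5172, 314, 763, 1212, 1661, 2110, 2559, 3008, 3457

Selection 1: 2478
Selection 2: 2478 + 449 = 2927
Selection 3: 2927 + 449 = 3376
Selection 4: 3376 + 449 = 3825
Selection 5: 3825 + 449 = 4274
Selection 6: 4274 + 449 = 4723
Selection 7: 4723 + 449 = 5172
Selection 8: 5172 + 449 = 5621 → 5621 − 5307 = 314
Selection 9: 314 + 449 = 763
Selection 10: 763 + 449 = 1212
Selection 11: 1212 + 449 = 1661
Selection 12: 1661 + 449 = 2110
Selection 13: 2110 + 449 = 2559
Selection 14: 2559 + 449 = 3008
Selection 15: 3008 + 449 = 3457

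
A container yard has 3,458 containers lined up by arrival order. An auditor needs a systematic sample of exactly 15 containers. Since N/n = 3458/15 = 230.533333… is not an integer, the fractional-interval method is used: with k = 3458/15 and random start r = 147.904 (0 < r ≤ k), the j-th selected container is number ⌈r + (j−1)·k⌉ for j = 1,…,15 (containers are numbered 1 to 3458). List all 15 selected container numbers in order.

148, 379, 609, 840, 1071, 1301, 1532, 1762, 1993, 2223, 2454, 2684, 2915, 3145, 3376

j=1: r + 0k = 147.904 → ⌈·⌉ = 148
j=2: r + 1k = 378.437333… → ⌈·⌉ = 379
j=3: r + 2k = 608.970666… → ⌈·⌉ = 609
j=4: r + 3k = 839.504 → ⌈·⌉ = 840
j=5: r + 4k = 1070.037333… → ⌈·⌉ = 1071
j=6: r + 5k = 1300.570666… → ⌈·⌉ = 1301
j=7: r + 6k = 1531.104 → ⌈·⌉ = 1532
j=8: r + 7k = 1761.637333… → ⌈·⌉ = 1762
j=9: r + 8k = 1992.170666… → ⌈·⌉ = 1993
j=10: r + 9k = 2222.704 → ⌈·⌉ = 2223
j=11: r + 10k = 2453.237333… → ⌈·⌉ = 2454
j=12: r + 11k = 2683.770666… → ⌈·⌉ = 2684
j=13: r + 12k = 2914.304 → ⌈·⌉ = 2915
j=14: r + 13k = 3144.837333… → ⌈·⌉ = 3145
j=15: r + 14k = 3375.370666… → ⌈·⌉ = 3376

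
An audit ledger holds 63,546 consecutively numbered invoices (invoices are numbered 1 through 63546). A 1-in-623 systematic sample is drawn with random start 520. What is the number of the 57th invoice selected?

35408

k = 623
57th selection = r + (57−1)·k = 520 + 56×623 = 520 + 34888 = 35408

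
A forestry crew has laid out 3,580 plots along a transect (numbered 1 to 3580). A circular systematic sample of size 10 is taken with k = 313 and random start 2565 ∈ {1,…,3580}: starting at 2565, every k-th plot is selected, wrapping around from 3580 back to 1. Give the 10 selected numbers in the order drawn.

Selection 1: 2565
Selection 2: 2565 + 313 = 2878
Selection 3: 2878 + 313 = 3191
Selection 4: 3191 + 313 = 3504
Selection 5: 3504 + 313 = 3817 → 3817 − 3580 = 237
Selection 6: 237 + 313 = 550
Selection 7: 550 + 313 = 863
Selection 8: 863 + 313 = 1176
Selection 9: 1176 + 313 = 1489
Selection 10: 1489 + 313 = 1802

2565, 2878, 3191, 3504, 237, 550, 863, 1176, 1489, 1802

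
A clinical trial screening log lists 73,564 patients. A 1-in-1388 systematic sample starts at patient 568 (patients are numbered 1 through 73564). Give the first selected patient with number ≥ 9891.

k = 1388
Steps past start: ⌈(9891 − 568)/1388⌉ = ⌈9323/1388⌉ = 7
Selected patient: 568 + 7×1388 = 10284

10284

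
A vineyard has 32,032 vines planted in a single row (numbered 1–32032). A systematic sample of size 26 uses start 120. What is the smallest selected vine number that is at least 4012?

k = 32032/26 = 1232
Steps past start: ⌈(4012 − 120)/1232⌉ = ⌈3892/1232⌉ = 4
Selected vine: 120 + 4×1232 = 5048

5048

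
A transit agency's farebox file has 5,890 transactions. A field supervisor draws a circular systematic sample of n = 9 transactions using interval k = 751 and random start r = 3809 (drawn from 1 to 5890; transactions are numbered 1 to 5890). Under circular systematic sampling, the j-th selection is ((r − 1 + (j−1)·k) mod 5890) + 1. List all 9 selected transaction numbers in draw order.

3809, 4560, 5311, 172, 923, 1674, 2425, 3176, 3927

Selection 1: 3809
Selection 2: 3809 + 751 = 4560
Selection 3: 4560 + 751 = 5311
Selection 4: 5311 + 751 = 6062 → 6062 − 5890 = 172
Selection 5: 172 + 751 = 923
Selection 6: 923 + 751 = 1674
Selection 7: 1674 + 751 = 2425
Selection 8: 2425 + 751 = 3176
Selection 9: 3176 + 751 = 3927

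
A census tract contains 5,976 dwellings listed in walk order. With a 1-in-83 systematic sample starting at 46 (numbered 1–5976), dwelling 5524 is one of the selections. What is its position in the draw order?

k = 83
position = (5524 − 46)/83 + 1 = 5478/83 + 1 = 66 + 1 = 67

67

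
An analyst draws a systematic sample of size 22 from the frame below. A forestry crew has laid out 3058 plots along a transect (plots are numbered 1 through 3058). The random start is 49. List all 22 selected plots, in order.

49, 188, 327, 466, 605, 744, 883, 1022, 1161, 1300, 1439, 1578, 1717, 1856, 1995, 2134, 2273, 2412, 2551, 2690, 2829, 2968

k = N/n = 3058/22 = 139
plot 1: 49
plot 2: 49 + 139 = 188
plot 3: 188 + 139 = 327
plot 4: 327 + 139 = 466
plot 5: 466 + 139 = 605
plot 6: 605 + 139 = 744
plot 7: 744 + 139 = 883
plot 8: 883 + 139 = 1022
plot 9: 1022 + 139 = 1161
plot 10: 1161 + 139 = 1300
plot 11: 1300 + 139 = 1439
plot 12: 1439 + 139 = 1578
plot 13: 1578 + 139 = 1717
plot 14: 1717 + 139 = 1856
plot 15: 1856 + 139 = 1995
plot 16: 1995 + 139 = 2134
plot 17: 2134 + 139 = 2273
plot 18: 2273 + 139 = 2412
plot 19: 2412 + 139 = 2551
plot 20: 2551 + 139 = 2690
plot 21: 2690 + 139 = 2829
plot 22: 2829 + 139 = 2968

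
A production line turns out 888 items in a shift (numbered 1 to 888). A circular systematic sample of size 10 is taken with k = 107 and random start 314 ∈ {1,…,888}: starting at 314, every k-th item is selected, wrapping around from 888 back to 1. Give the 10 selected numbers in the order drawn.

314, 421, 528, 635, 742, 849, 68, 175, 282, 389

Selection 1: 314
Selection 2: 314 + 107 = 421
Selection 3: 421 + 107 = 528
Selection 4: 528 + 107 = 635
Selection 5: 635 + 107 = 742
Selection 6: 742 + 107 = 849
Selection 7: 849 + 107 = 956 → 956 − 888 = 68
Selection 8: 68 + 107 = 175
Selection 9: 175 + 107 = 282
Selection 10: 282 + 107 = 389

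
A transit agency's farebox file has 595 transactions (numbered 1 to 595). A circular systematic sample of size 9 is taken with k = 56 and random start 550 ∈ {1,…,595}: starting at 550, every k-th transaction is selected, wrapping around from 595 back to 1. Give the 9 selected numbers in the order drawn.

Selection 1: 550
Selection 2: 550 + 56 = 606 → 606 − 595 = 11
Selection 3: 11 + 56 = 67
Selection 4: 67 + 56 = 123
Selection 5: 123 + 56 = 179
Selection 6: 179 + 56 = 235
Selection 7: 235 + 56 = 291
Selection 8: 291 + 56 = 347
Selection 9: 347 + 56 = 403

550, 11, 67, 123, 179, 235, 291, 347, 403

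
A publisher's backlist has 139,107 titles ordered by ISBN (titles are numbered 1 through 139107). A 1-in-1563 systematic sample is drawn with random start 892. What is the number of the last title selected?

k = 1563
89th selection = r + (89−1)·k = 892 + 88×1563 = 892 + 137544 = 138436

138436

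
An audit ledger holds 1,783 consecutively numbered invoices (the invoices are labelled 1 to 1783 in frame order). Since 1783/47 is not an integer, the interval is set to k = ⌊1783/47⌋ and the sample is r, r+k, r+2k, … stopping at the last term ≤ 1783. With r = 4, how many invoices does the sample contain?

k = ⌊1783/47⌋ = 37
Achieved size = ⌊(1783 − 4)/37⌋ + 1 = ⌊1779/37⌋ + 1 = 48 + 1 = 49
(last selection: 4 + 48×37 = 1780 ≤ 1783; next would be 1817 > 1783)

49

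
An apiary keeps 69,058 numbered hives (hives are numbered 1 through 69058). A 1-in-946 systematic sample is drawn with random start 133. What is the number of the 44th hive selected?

40811

k = 946
44th selection = r + (44−1)·k = 133 + 43×946 = 133 + 40678 = 40811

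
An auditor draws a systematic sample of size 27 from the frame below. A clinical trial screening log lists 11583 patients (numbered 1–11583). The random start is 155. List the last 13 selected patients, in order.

k = N/n = 11583/27 = 429
15th selection = 155 + 14×429 = 6161
16th: 6161 + 429 = 6590
17th: 6590 + 429 = 7019
18th: 7019 + 429 = 7448
19th: 7448 + 429 = 7877
20th: 7877 + 429 = 8306
21st: 8306 + 429 = 8735
22nd: 8735 + 429 = 9164
23rd: 9164 + 429 = 9593
24th: 9593 + 429 = 10022
25th: 10022 + 429 = 10451
26th: 10451 + 429 = 10880
27th: 10880 + 429 = 11309

6161, 6590, 7019, 7448, 7877, 8306, 8735, 9164, 9593, 10022, 10451, 10880, 11309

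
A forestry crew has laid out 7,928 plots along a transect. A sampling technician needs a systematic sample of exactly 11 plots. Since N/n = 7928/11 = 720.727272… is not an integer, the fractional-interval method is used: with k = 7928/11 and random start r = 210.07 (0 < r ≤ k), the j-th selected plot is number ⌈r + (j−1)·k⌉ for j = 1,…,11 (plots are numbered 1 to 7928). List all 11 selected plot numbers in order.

j=1: r + 0k = 210.07 → ⌈·⌉ = 211
j=2: r + 1k = 930.797272… → ⌈·⌉ = 931
j=3: r + 2k = 1651.524545… → ⌈·⌉ = 1652
j=4: r + 3k = 2372.251818… → ⌈·⌉ = 2373
j=5: r + 4k = 3092.979090… → ⌈·⌉ = 3093
j=6: r + 5k = 3813.706363… → ⌈·⌉ = 3814
j=7: r + 6k = 4534.433636… → ⌈·⌉ = 4535
j=8: r + 7k = 5255.160909… → ⌈·⌉ = 5256
j=9: r + 8k = 5975.888181… → ⌈·⌉ = 5976
j=10: r + 9k = 6696.615454… → ⌈·⌉ = 6697
j=11: r + 10k = 7417.342727… → ⌈·⌉ = 7418

211, 931, 1652, 2373, 3093, 3814, 4535, 5256, 5976, 6697, 7418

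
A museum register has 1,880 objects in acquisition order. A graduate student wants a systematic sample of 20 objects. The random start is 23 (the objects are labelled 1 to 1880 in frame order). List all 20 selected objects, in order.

k = N/n = 1880/20 = 94
object 1: 23
object 2: 23 + 94 = 117
object 3: 117 + 94 = 211
object 4: 211 + 94 = 305
object 5: 305 + 94 = 399
object 6: 399 + 94 = 493
object 7: 493 + 94 = 587
object 8: 587 + 94 = 681
object 9: 681 + 94 = 775
object 10: 775 + 94 = 869
object 11: 869 + 94 = 963
object 12: 963 + 94 = 1057
object 13: 1057 + 94 = 1151
object 14: 1151 + 94 = 1245
object 15: 1245 + 94 = 1339
object 16: 1339 + 94 = 1433
object 17: 1433 + 94 = 1527
object 18: 1527 + 94 = 1621
object 19: 1621 + 94 = 1715
object 20: 1715 + 94 = 1809

23, 117, 211, 305, 399, 493, 587, 681, 775, 869, 963, 1057, 1151, 1245, 1339, 1433, 1527, 1621, 1715, 1809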